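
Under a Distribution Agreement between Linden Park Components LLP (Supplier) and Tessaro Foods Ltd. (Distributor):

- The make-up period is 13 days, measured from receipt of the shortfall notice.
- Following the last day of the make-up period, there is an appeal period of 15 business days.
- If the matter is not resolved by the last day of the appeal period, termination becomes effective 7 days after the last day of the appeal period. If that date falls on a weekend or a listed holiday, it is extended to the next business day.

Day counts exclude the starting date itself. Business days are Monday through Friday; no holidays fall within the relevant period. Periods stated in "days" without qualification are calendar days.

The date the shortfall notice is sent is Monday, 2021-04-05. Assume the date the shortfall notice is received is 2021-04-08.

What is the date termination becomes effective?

The last day of the make-up period: 13 calendar days after 2021-04-08 is 2021-04-21.
The last day of the appeal period: 15 business days after Wednesday, 2021-04-21, skipping weekends — Apr 22, Apr 23, Apr 26, Apr 27, …, May 10, May 11, May 12 — lands on Wednesday, 2021-05-12.
Adding 7 calendar days to 2021-05-12 gives 2021-05-19, which is the date termination becomes effective. 2021-05-19 is a Wednesday, so no roll-forward applies.

2021-05-19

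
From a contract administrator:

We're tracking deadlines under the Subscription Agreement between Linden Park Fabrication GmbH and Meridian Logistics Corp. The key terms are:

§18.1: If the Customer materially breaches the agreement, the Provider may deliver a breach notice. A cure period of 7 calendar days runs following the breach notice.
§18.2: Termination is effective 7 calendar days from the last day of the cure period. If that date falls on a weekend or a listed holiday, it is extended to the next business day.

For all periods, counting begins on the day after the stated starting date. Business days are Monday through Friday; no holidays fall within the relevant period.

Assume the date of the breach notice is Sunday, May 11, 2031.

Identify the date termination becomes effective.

The last day of the cure period: May 11, 2031 + 7 days = May 18, 2031.
The date termination becomes effective: 7 calendar days after May 18, 2031 is May 25, 2031. That falls on a Sunday, so it rolls to the next business day, Monday, May 26, 2031.

May 26, 2031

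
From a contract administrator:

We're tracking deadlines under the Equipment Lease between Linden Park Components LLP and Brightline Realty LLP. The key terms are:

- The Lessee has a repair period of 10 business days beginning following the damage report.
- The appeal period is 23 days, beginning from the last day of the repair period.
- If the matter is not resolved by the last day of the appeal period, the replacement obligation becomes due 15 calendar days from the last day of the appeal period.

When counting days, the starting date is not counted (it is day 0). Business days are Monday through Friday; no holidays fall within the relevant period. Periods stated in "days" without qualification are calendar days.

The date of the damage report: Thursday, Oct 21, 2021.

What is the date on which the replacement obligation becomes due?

The last day of the repair period: 10 business days after Thursday, Oct 21, 2021, skipping weekends — Oct 22, Oct 25, Oct 26, Oct 27, Oct 28, Oct 29, Nov 1, Nov 2, Nov 3, Nov 4 — lands on Thursday, Nov 4, 2021.
The last day of the appeal period: Nov 4, 2021 + 23 days = Nov 27, 2021.
The date on which the replacement obligation becomes due: Nov 27, 2021 + 15 days = Dec 12, 2021.

Dec 12, 2021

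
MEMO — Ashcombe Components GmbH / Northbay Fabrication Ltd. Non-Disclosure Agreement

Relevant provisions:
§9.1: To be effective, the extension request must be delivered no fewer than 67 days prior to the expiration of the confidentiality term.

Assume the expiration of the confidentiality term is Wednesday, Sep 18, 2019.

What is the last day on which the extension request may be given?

Jul 13, 2019

Counting back 67 calendar days from Sep 18, 2019 gives Jul 13, 2019.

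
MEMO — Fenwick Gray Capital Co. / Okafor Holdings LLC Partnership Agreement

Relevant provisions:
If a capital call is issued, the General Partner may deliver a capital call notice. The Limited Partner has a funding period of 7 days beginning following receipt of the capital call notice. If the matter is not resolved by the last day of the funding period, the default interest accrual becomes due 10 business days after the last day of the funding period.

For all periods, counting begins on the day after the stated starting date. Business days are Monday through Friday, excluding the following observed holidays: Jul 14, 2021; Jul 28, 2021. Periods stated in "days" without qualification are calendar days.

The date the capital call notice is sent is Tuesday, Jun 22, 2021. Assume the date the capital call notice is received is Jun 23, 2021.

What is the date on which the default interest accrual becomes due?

The last day of the funding period: Jun 23, 2021 + 7 days = Jun 30, 2021.
The date on which the default interest accrual becomes due: counting 10 business days from Wednesday, Jun 30, 2021 (Jul 1, Jul 2, Jul 5, Jul 6, Jul 7, Jul 8, Jul 9, Jul 12, Jul 13, Jul 15, skipping weekends and the listed holiday on Jul 14) reaches Thursday, Jul 15, 2021.

Jul 15, 2021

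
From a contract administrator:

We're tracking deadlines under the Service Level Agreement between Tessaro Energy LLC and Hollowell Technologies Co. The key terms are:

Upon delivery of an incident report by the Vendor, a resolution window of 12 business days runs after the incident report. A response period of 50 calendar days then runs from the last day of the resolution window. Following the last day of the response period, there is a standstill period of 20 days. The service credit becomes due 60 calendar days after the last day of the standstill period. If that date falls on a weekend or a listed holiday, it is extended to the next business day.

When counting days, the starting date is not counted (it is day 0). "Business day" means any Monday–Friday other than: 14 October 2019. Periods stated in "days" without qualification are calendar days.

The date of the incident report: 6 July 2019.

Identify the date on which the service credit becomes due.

2 December 2019

The last day of the resolution window: 12 business days after Saturday, 6 July 2019, skipping weekends — Jul 8, Jul 9, Jul 10, Jul 11, …, Jul 19, Jul 22, Jul 23 — lands on Tuesday, 23 July 2019.
The last day of the response period: 23 July 2019 + 50 days = 11 September 2019.
The last day of the standstill period: 11 September 2019 + 20 days = 1 October 2019.
The date on which the service credit becomes due: 60 calendar days after 1 October 2019 is 30 November 2019. That falls on a Saturday, so it rolls to the next business day, Monday, 2 December 2019.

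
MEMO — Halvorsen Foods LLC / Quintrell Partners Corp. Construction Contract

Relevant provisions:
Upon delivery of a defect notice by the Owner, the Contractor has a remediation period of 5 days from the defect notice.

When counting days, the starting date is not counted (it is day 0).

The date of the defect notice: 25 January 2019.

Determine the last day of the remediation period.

Adding 5 calendar days to 25 January 2019 gives 30 January 2019, which is the last day of the remediation period.

30 January 2019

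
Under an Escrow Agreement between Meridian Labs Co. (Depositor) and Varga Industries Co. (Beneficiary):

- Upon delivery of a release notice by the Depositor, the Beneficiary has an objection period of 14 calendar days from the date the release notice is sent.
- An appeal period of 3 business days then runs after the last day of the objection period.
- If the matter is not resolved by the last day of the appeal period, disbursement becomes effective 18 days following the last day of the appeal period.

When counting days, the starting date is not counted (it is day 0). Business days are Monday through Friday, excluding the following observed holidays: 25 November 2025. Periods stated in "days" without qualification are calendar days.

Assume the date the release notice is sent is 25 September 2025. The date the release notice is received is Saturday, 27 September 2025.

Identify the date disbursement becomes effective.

1 November 2025

Adding 14 calendar days to 25 September 2025 gives 9 October 2025, which is the last day of the objection period.
The last day of the appeal period: 3 business days after Thursday, 9 October 2025, skipping weekends — Oct 10, Oct 13, Oct 14 — lands on Tuesday, 14 October 2025.
Adding 18 calendar days to 14 October 2025 gives 1 November 2025, which is the date disbursement becomes effective.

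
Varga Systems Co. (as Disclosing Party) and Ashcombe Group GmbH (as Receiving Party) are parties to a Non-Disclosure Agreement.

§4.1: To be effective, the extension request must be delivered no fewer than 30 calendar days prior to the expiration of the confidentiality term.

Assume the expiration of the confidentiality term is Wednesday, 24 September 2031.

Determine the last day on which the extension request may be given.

25 August 2031

24 September 2031 minus 30 days is 25 August 2031.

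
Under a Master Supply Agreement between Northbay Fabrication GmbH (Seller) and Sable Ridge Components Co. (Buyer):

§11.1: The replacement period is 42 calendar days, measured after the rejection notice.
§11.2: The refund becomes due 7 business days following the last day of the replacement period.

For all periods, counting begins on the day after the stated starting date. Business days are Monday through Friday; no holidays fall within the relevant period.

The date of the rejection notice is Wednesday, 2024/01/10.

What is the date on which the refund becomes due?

The last day of the replacement period: 42 calendar days after 2024/01/10 is 2024/02/21.
The date on which the refund becomes due: 7 business days after Wednesday, 2024/02/21, skipping weekends — Feb 22, Feb 23, Feb 26, Feb 27, Feb 28, Feb 29, Mar 1 — lands on Friday, 2024/03/01.

2024/03/01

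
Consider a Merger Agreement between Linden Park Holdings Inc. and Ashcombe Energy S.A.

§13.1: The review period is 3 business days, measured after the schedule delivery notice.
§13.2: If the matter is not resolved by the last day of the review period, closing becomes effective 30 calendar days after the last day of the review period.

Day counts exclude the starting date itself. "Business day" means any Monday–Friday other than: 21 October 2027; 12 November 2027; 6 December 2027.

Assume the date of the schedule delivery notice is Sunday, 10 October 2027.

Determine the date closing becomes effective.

12 November 2027

The last day of the review period: counting 3 business days from Sunday, 10 October 2027 (Oct 11, Oct 12, Oct 13, skipping weekends) reaches Wednesday, 13 October 2027.
The date closing becomes effective: 13 October 2027 + 30 days = 12 November 2027.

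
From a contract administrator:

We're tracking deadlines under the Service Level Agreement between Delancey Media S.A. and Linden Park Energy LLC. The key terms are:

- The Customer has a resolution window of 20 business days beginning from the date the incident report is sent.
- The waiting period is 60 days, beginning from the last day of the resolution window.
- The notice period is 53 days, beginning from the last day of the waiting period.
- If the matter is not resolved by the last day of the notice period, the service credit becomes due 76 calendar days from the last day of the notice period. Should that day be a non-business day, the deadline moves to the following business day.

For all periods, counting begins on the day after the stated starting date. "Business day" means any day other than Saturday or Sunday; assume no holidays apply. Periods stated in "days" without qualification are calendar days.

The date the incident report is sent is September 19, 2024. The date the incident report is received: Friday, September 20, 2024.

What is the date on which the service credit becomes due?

April 24, 2025

The last day of the resolution window: counting 20 business days from Thursday, September 19, 2024 (Sep 20, Sep 23, Sep 24, Sep 25, …, Oct 15, Oct 16, Oct 17, skipping weekends) reaches Thursday, October 17, 2024.
The last day of the waiting period: October 17, 2024 + 60 days = December 16, 2024.
The last day of the notice period: December 16, 2024 + 53 days = February 7, 2025.
The date on which the service credit becomes due: 76 calendar days after February 7, 2025 is April 24, 2025. April 24, 2025 is a Thursday, so no roll-forward applies.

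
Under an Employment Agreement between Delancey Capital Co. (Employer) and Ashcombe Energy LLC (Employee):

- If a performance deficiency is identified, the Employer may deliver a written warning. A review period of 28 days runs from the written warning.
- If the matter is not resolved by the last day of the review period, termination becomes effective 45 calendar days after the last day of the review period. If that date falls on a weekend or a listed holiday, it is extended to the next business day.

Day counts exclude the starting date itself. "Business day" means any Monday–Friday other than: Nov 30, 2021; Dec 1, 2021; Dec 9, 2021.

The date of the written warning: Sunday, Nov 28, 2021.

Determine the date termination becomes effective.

The last day of the review period: 28 calendar days after Nov 28, 2021 is Dec 26, 2021.
The date termination becomes effective: Dec 26, 2021 + 45 days = Feb 9, 2022. Feb 9, 2022 is a Wednesday and is not a listed holiday, so no roll-forward applies.

Feb 9, 2022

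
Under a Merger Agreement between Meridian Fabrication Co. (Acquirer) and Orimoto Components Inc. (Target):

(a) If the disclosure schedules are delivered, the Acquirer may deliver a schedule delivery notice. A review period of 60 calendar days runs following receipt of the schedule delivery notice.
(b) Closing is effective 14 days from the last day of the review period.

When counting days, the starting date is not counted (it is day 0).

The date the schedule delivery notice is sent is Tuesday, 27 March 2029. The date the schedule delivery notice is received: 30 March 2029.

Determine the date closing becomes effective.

12 June 2029

The last day of the review period: 30 March 2029 + 60 days = 29 May 2029.
The date closing becomes effective: 14 calendar days after 29 May 2029 is 12 June 2029.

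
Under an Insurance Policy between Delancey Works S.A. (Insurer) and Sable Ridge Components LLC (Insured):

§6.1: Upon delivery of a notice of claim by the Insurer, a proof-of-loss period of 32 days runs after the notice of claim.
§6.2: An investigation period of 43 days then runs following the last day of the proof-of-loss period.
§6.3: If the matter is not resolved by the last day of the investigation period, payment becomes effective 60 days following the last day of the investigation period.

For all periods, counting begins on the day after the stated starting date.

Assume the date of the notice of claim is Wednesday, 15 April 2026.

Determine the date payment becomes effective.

Adding 32 calendar days to 15 April 2026 gives 17 May 2026, which is the last day of the proof-of-loss period.
The last day of the investigation period: 17 May 2026 + 43 days = 29 June 2026.
The date payment becomes effective: 60 calendar days after 29 June 2026 is 28 August 2026.

28 August 2026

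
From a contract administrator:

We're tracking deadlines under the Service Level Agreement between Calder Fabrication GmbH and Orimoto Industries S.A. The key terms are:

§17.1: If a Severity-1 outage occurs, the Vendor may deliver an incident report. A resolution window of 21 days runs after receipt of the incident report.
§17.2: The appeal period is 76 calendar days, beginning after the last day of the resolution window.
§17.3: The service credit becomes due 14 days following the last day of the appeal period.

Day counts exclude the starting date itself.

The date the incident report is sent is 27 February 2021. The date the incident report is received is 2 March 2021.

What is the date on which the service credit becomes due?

21 June 2021

Adding 21 calendar days to 2 March 2021 gives 23 March 2021, which is the last day of the resolution window.
The last day of the appeal period: 23 March 2021 + 76 days = 7 June 2021.
The date on which the service credit becomes due: 7 June 2021 + 14 days = 21 June 2021.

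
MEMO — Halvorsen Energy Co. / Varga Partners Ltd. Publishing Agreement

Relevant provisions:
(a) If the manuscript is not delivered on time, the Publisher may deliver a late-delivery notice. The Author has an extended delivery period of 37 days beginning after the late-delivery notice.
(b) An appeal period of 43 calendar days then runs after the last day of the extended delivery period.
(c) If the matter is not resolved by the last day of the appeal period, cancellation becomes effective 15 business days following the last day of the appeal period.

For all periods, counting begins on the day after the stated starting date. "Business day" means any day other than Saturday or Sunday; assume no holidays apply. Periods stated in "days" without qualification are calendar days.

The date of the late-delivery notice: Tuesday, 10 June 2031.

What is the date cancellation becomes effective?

Adding 37 calendar days to 10 June 2031 gives 17 July 2031, which is the last day of the extended delivery period.
The last day of the appeal period: 43 calendar days after 17 July 2031 is 29 August 2031.
The date cancellation becomes effective: 15 business days after Friday, 29 August 2031, skipping weekends — Sep 1, Sep 2, Sep 3, Sep 4, …, Sep 17, Sep 18, Sep 19 — lands on Friday, 19 September 2031.

19 September 2031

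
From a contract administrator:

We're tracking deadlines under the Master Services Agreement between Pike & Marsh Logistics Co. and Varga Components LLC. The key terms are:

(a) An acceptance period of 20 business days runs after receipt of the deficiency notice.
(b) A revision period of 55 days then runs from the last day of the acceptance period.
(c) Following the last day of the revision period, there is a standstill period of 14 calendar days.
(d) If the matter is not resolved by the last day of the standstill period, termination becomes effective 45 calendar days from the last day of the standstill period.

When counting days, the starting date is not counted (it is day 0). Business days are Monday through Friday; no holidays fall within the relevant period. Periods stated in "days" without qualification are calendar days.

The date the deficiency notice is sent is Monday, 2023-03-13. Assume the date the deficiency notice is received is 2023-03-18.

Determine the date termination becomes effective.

From Saturday, 2023-03-18, 20 business days (Mar 20, Mar 21, Mar 22, Mar 23, …, Apr 12, Apr 13, Apr 14, skipping weekends) brings us to Friday, 2023-04-14, which is the last day of the acceptance period.
The last day of the revision period: 2023-04-14 + 55 days = 2023-06-08.
The last day of the standstill period: 2023-06-08 + 14 days = 2023-06-22.
Adding 45 calendar days to 2023-06-22 gives 2023-08-06, which is the date termination becomes effective.

2023-08-06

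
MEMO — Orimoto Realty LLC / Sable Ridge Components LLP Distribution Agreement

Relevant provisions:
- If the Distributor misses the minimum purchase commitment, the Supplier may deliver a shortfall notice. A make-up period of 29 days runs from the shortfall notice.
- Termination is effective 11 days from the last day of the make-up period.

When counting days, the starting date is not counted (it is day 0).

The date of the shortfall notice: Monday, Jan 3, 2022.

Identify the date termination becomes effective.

Adding 29 calendar days to Jan 3, 2022 gives Feb 1, 2022, which is the last day of the make-up period.
The date termination becomes effective: Feb 1, 2022 + 11 days = Feb 12, 2022.

Feb 12, 2022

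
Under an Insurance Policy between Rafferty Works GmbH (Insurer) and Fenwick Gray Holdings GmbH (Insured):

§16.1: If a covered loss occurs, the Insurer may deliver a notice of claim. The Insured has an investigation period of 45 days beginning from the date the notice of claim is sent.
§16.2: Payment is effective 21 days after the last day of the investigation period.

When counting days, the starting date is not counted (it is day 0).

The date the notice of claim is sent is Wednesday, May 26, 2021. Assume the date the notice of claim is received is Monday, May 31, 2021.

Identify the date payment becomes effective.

The last day of the investigation period: May 26, 2021 + 45 days = July 10, 2021.
The date payment becomes effective: 21 calendar days after July 10, 2021 is July 31, 2021.

July 31, 2021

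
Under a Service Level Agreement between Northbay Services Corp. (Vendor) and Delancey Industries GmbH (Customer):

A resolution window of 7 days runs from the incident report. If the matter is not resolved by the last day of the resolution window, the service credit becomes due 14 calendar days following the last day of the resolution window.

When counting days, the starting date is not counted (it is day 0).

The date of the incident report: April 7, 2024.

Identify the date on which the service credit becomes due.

Adding 7 calendar days to April 7, 2024 gives April 14, 2024, which is the last day of the resolution window.
The date on which the service credit becomes due: 14 calendar days after April 14, 2024 is April 28, 2024.

April 28, 2024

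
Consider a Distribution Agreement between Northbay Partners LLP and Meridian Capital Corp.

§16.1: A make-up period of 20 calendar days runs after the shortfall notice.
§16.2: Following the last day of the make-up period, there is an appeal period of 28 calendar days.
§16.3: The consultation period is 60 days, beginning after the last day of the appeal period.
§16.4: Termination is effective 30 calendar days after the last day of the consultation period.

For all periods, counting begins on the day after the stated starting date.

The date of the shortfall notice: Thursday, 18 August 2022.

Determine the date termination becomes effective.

The last day of the make-up period: 20 calendar days after 18 August 2022 is 7 September 2022.
The last day of the appeal period: 28 calendar days after 7 September 2022 is 5 October 2022.
Adding 60 calendar days to 5 October 2022 gives 4 December 2022, which is the last day of the consultation period.
Adding 30 calendar days to 4 December 2022 gives 3 January 2023, which is the date termination becomes effective.

3 January 2023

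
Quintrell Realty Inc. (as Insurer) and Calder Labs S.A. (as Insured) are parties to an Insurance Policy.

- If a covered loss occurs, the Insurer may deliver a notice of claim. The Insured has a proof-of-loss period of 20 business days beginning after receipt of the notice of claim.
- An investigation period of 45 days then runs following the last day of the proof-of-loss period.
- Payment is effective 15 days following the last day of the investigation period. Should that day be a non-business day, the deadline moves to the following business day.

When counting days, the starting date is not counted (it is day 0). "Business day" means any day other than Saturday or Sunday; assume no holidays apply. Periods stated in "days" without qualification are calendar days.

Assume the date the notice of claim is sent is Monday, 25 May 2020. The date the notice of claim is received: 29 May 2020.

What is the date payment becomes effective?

25 August 2020

From Friday, 29 May 2020, 20 business days (Jun 1, Jun 2, Jun 3, Jun 4, …, Jun 24, Jun 25, Jun 26, skipping weekends) brings us to Friday, 26 June 2020, which is the last day of the proof-of-loss period.
The last day of the investigation period: 26 June 2020 + 45 days = 10 August 2020.
The date payment becomes effective: 10 August 2020 + 15 days = 25 August 2020. 25 August 2020 is a Tuesday, so no roll-forward applies.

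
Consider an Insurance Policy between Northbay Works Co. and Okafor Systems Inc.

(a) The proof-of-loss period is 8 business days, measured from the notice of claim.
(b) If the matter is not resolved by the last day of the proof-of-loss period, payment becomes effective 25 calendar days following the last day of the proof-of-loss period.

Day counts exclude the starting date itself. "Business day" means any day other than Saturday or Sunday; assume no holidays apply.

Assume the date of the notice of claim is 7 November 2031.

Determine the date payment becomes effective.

14 December 2031

From Friday, 7 November 2031, 8 business days (Nov 10, Nov 11, Nov 12, Nov 13, Nov 14, Nov 17, Nov 18, Nov 19, skipping weekends) brings us to Wednesday, 19 November 2031, which is the last day of the proof-of-loss period.
The date payment becomes effective: 19 November 2031 + 25 days = 14 December 2031.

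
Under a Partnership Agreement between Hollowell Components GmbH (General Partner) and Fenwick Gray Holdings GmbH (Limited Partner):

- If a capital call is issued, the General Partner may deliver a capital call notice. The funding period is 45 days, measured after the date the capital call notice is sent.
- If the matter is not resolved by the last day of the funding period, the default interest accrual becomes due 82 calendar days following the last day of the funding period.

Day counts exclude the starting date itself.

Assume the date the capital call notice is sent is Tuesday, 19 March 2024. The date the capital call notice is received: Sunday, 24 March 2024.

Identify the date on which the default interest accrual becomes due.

24 July 2024

The last day of the funding period: 45 calendar days after 19 March 2024 is 3 May 2024.
The date on which the default interest accrual becomes due: 3 May 2024 + 82 days = 24 July 2024.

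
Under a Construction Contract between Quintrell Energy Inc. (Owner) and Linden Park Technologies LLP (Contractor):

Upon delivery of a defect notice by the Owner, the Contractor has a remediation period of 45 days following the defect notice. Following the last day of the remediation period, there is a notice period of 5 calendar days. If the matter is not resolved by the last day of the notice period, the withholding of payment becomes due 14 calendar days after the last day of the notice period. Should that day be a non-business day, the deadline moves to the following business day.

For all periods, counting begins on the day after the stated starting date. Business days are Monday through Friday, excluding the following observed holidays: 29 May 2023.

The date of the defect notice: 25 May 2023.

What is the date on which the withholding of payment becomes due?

The last day of the remediation period: 45 calendar days after 25 May 2023 is 9 July 2023.
Adding 5 calendar days to 9 July 2023 gives 14 July 2023, which is the last day of the notice period.
The date on which the withholding of payment becomes due: 14 calendar days after 14 July 2023 is 28 July 2023. 28 July 2023 is a Friday and is not a listed holiday, so no roll-forward applies.

28 July 2023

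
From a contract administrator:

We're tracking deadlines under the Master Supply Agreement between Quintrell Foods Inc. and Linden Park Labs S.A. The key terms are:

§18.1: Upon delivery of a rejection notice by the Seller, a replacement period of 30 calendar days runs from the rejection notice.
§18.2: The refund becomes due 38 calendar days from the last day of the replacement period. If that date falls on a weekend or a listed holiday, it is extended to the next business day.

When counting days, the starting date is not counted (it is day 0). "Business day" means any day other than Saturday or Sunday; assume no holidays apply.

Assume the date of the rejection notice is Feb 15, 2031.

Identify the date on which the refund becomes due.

Adding 30 calendar days to Feb 15, 2031 gives Mar 17, 2031, which is the last day of the replacement period.
The date on which the refund becomes due: 38 calendar days after Mar 17, 2031 is Apr 24, 2031. Apr 24, 2031 is a Thursday, so no roll-forward applies.

Apr 24, 2031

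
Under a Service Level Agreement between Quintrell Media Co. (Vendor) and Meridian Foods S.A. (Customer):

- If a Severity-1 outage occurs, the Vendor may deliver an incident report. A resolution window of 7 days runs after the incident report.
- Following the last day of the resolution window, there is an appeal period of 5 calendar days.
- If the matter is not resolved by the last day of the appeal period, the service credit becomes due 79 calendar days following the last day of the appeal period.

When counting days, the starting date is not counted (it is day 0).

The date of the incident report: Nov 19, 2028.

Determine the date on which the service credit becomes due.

Feb 18, 2029

The last day of the resolution window: 7 calendar days after Nov 19, 2028 is Nov 26, 2028.
Adding 5 calendar days to Nov 26, 2028 gives Dec 1, 2028, which is the last day of the appeal period.
The date on which the service credit becomes due: 79 calendar days after Dec 1, 2028 is Feb 18, 2029.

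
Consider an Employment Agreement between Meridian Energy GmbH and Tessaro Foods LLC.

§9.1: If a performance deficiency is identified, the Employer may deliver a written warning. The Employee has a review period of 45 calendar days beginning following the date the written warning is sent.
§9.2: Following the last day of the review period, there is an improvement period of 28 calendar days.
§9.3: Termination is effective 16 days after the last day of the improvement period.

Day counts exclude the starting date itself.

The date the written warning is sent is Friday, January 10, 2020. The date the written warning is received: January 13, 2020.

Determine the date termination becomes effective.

The last day of the review period: 45 calendar days after January 10, 2020 is February 24, 2020.
Adding 28 calendar days to February 24, 2020 gives March 23, 2020, which is the last day of the improvement period.
The date termination becomes effective: March 23, 2020 + 16 days = April 8, 2020.

April 8, 2020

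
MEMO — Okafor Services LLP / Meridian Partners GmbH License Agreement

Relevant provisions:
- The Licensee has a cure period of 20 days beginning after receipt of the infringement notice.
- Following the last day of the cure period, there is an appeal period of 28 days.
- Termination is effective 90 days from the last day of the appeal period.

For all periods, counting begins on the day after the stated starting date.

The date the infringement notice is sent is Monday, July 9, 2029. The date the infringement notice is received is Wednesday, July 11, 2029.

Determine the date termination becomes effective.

November 26, 2029

The last day of the cure period: July 11, 2029 + 20 days = July 31, 2029.
The last day of the appeal period: July 31, 2029 + 28 days = August 28, 2029.
Adding 90 calendar days to August 28, 2029 gives November 26, 2029, which is the date termination becomes effective.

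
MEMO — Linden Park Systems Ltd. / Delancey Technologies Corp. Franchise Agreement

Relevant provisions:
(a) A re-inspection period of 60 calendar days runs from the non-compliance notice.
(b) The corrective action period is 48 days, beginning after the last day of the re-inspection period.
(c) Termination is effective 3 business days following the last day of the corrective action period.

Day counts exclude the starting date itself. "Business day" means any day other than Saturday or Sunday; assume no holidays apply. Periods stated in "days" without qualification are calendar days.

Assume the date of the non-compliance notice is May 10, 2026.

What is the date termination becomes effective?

Adding 60 calendar days to May 10, 2026 gives Jul 9, 2026, which is the last day of the re-inspection period.
Adding 48 calendar days to Jul 9, 2026 gives Aug 26, 2026, which is the last day of the corrective action period.
From Wednesday, Aug 26, 2026, 3 business days (Aug 27, Aug 28, Aug 31, skipping weekends) brings us to Monday, Aug 31, 2026, which is the date termination becomes effective.

Aug 31, 2026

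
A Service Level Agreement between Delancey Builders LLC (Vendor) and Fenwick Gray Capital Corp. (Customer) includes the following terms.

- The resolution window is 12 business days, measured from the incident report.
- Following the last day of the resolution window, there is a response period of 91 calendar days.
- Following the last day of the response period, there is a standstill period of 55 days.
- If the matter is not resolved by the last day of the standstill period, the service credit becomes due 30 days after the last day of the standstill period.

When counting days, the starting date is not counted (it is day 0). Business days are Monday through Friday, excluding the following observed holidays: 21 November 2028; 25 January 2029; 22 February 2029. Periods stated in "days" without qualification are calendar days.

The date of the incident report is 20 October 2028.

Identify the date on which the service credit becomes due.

2 May 2029

The last day of the resolution window: counting 12 business days from Friday, 20 October 2028 (Oct 23, Oct 24, Oct 25, Oct 26, …, Nov 3, Nov 6, Nov 7, skipping weekends) reaches Tuesday, 7 November 2028.
The last day of the response period: 7 November 2028 + 91 days = 6 February 2029.
Adding 55 calendar days to 6 February 2029 gives 2 April 2029, which is the last day of the standstill period.
The date on which the service credit becomes due: 30 calendar days after 2 April 2029 is 2 May 2029.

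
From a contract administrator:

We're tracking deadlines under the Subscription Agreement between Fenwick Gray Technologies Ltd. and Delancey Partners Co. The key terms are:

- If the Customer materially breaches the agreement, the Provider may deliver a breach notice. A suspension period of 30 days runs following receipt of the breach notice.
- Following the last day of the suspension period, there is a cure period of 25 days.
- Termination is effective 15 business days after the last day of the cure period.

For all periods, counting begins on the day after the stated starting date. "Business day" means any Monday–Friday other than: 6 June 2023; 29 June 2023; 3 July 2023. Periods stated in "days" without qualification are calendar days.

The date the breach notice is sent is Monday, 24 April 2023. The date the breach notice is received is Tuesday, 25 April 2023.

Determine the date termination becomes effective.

The last day of the suspension period: 25 April 2023 + 30 days = 25 May 2023.
The last day of the cure period: 25 May 2023 + 25 days = 19 June 2023.
The date termination becomes effective: 15 business days after Monday, 19 June 2023, skipping weekends and the listed holidays on Jun 29, Jul 3 — Jun 20, Jun 21, Jun 22, Jun 23, …, Jul 10, Jul 11, Jul 12 — lands on Wednesday, 12 July 2023.

12 July 2023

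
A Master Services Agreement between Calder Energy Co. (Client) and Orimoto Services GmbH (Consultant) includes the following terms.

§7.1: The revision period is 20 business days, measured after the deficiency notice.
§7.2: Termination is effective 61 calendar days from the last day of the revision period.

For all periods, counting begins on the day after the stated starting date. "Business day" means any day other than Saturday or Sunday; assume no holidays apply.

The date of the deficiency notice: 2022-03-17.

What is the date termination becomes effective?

2022-06-14

The last day of the revision period: 20 business days after Thursday, 2022-03-17, skipping weekends — Mar 18, Mar 21, Mar 22, Mar 23, …, Apr 12, Apr 13, Apr 14 — lands on Thursday, 2022-04-14.
The date termination becomes effective: 61 calendar days after 2022-04-14 is 2022-06-14.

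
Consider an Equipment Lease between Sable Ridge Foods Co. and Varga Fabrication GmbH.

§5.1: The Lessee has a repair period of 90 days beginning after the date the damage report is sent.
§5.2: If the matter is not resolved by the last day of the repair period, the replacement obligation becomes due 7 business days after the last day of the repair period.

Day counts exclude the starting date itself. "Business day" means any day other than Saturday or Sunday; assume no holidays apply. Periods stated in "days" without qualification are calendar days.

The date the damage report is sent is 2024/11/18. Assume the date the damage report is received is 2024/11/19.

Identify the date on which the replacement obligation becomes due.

The last day of the repair period: 2024/11/18 + 90 days = 2025/02/16.
From Sunday, 2025/02/16, 7 business days (Feb 17, Feb 18, Feb 19, Feb 20, Feb 21, Feb 24, Feb 25, skipping weekends) brings us to Tuesday, 2025/02/25, which is the date on which the replacement obligation becomes due.

2025/02/25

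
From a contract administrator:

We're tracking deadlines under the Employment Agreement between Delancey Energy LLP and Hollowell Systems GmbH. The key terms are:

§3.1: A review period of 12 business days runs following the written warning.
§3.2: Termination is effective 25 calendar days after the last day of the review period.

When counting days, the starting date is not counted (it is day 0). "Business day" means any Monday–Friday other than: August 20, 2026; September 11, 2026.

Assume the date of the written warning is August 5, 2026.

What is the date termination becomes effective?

September 18, 2026

The last day of the review period: 12 business days after Wednesday, August 5, 2026, skipping weekends and the listed holiday on Aug 20 — Aug 6, Aug 7, Aug 10, Aug 11, …, Aug 19, Aug 21, Aug 24 — lands on Monday, August 24, 2026.
Adding 25 calendar days to August 24, 2026 gives September 18, 2026, which is the date termination becomes effective.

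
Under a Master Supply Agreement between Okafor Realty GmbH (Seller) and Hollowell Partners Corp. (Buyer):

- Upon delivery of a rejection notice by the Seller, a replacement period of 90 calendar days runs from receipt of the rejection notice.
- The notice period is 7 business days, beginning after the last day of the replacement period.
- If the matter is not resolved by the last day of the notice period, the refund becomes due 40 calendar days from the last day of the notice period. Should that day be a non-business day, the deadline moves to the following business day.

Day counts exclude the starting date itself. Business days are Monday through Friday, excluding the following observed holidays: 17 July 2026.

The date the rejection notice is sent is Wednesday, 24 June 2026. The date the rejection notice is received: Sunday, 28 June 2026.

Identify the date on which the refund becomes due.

Adding 90 calendar days to 28 June 2026 gives 26 September 2026, which is the last day of the replacement period.
The last day of the notice period: 7 business days after Saturday, 26 September 2026, skipping weekends — Sep 28, Sep 29, Sep 30, Oct 1, Oct 2, Oct 5, Oct 6 — lands on Tuesday, 6 October 2026.
Adding 40 calendar days to 6 October 2026 gives 15 November 2026, which is the date on which the refund becomes due. That falls on a Sunday, so it rolls to the next business day, Monday, 16 November 2026.

16 November 2026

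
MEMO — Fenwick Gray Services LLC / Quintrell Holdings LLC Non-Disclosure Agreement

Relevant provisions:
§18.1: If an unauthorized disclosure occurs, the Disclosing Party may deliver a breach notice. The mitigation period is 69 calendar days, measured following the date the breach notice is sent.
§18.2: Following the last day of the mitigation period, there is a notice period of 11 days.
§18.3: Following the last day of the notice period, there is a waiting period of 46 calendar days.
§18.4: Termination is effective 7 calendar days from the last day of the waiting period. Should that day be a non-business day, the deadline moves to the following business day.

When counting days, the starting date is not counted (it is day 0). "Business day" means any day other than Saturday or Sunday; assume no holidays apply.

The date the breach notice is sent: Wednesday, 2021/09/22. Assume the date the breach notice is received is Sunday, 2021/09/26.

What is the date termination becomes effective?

2022/02/02

Adding 69 calendar days to 2021/09/22 gives 2021/11/30, which is the last day of the mitigation period.
The last day of the notice period: 11 calendar days after 2021/11/30 is 2021/12/11.
The last day of the waiting period: 2021/12/11 + 46 days = 2022/01/26.
The date termination becomes effective: 2022/01/26 + 7 days = 2022/02/02. 2022/02/02 is a Wednesday, so no roll-forward applies.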